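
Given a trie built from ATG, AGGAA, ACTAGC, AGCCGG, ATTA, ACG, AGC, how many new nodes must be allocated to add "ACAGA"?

3

"AC" is already a path in the trie; the remaining "AGA" must be added.
So 5 − 2 = 3 new nodes.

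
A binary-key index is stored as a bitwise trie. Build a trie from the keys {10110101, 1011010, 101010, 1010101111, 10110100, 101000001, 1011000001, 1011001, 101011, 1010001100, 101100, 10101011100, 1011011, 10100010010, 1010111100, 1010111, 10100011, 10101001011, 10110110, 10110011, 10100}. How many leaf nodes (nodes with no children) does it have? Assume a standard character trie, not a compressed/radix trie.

12

Leaves are exactly the stored words that no other stored word extends.
Those words: "101000001", "10100010010", "1010001100", "10101001011", "10101011100", "1010101111", "1010111100", "1011000001", "10110011", "10110100", "10110101", "10110110"
Leaf count: 12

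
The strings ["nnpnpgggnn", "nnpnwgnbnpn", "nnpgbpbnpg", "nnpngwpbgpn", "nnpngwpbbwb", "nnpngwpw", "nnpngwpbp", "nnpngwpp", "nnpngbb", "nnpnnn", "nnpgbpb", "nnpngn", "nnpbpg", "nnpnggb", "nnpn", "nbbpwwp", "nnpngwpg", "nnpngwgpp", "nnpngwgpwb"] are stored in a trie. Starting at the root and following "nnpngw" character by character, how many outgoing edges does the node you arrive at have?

Follow the path "nnpngw" to its node, then look at its outgoing edges.
Distinct next characters after "nnpngw": g, p.
That node has 2 child edges.

2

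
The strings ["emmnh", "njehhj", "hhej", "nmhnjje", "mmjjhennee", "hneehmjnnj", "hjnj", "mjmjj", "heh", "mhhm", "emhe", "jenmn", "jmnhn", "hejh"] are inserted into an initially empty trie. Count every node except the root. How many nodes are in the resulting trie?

For each word, the new-node count is its length minus the longest prefix already in the trie:
  "emmnh" → 5 new (e, m, m, n, h)
  "njehhj" → 6 new (n, j, e, h, h, j)
  "hhej" → 4 new (h, h, e, j)
  "nmhnjje" → prefix "n" already present; 6 new (m, h, n, j, j, e)
  "mmjjhennee" → 10 new (m, m, j, j, h, e, n, n, e, e)
  "hneehmjnnj" → prefix "h" already present; 9 new (n, e, e, h, m, j, n, n, j)
  "hjnj" → prefix "h" already present; 3 new (j, n, j)
  "mjmjj" → prefix "m" already present; 4 new (j, m, j, j)
  "heh" → prefix "h" already present; 2 new (e, h)
  "mhhm" → prefix "m" already present; 3 new (h, h, m)
  "emhe" → prefix "em" already present; 2 new (h, e)
  "jenmn" → 5 new (j, e, n, m, n)
  "jmnhn" → prefix "j" already present; 4 new (m, n, h, n)
  "hejh" → prefix "he" already present; 2 new (j, h)
Total nodes = 5 + 6 + 4 + 6 + 10 + 9 + 3 + 4 + 2 + 3 + 2 + 5 + 4 + 2 = 65

65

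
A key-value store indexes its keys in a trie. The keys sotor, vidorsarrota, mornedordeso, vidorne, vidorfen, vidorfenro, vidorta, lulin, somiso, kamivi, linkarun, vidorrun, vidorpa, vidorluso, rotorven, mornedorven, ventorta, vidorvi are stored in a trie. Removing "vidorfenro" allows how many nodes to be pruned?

2

A node on "vidorfenro"'s path can go only if nothing else ends at it or branches off below it.
The suffix "ro" (2 nodes) is used only by "vidorfenro"; "vidorfen" is itself a stored word, so pruning stops there.
Nodes removed: 2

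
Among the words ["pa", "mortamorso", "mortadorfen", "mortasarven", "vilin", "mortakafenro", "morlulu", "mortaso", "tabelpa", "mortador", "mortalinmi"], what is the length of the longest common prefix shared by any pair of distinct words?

Equivalently: take the maximum, over all pairs, of their longest common prefix length.
e.g. "mortador" and "mortadorfen" share the prefix "mortador" of length 8; no pair shares a longer one.
Longest shared-prefix length: 8

8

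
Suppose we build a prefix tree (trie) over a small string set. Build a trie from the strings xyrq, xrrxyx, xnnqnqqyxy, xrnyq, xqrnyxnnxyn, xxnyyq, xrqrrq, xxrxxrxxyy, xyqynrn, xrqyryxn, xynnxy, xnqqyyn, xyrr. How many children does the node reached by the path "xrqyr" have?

Walk "xrqyr" from the root, arriving at one node.
Characters that immediately follow "xrqyr" among the stored strings: {y}.
That node has 1 child edge.

1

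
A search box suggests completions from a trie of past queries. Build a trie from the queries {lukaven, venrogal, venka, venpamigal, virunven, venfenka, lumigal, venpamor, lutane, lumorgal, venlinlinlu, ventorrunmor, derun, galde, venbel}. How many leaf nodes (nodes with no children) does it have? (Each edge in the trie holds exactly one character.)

A leaf is a node with no children — equivalently, the end of a word that is not a proper prefix of any other stored word.
Those words: "derun", "galde", "lukaven", "lumigal", "lumorgal", "lutane", "venbel", "venfenka", "venka", "venlinlinlu", "venpamigal", "venpamor", "venrogal", "ventorrunmor", "virunven"
Leaf count: 15

15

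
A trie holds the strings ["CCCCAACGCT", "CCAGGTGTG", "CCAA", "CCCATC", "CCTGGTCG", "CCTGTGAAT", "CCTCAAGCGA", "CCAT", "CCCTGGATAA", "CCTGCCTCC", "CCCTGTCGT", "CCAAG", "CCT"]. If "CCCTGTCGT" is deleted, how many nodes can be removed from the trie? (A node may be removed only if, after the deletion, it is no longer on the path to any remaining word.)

A node on "CCCTGTCGT"'s path can go only if nothing else ends at it or branches off below it.
The suffix "TCGT" (4 nodes) is used only by "CCCTGTCGT"; the node for "CCCTG" still has the child "G", so pruning stops there.
Nodes removed: 4

4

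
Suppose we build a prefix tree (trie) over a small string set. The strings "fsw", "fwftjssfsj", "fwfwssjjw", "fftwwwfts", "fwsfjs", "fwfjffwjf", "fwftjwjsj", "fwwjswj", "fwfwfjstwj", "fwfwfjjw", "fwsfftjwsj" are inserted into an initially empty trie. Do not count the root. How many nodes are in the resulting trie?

Trace insertions, counting only characters that open a new branch:
  "fsw" → 3 new (f, s, w)
  "fwftjssfsj" → prefix "f" already present; 9 new (w, f, t, j, s, s, f, s, j)
  "fwfwssjjw" → prefix "fwf" already present; 6 new (w, s, s, j, j, w)
  "fftwwwfts" → prefix "f" already present; 8 new (f, t, w, w, w, f, t, s)
  "fwsfjs" → prefix "fw" already present; 4 new (s, f, j, s)
  "fwfjffwjf" → prefix "fwf" already present; 6 new (j, f, f, w, j, f)
  "fwftjwjsj" → prefix "fwftj" already present; 4 new (w, j, s, j)
  "fwwjswj" → prefix "fw" already present; 5 new (w, j, s, w, j)
  "fwfwfjstwj" → prefix "fwfw" already present; 6 new (f, j, s, t, w, j)
  "fwfwfjjw" → prefix "fwfwfj" already present; 2 new (j, w)
  "fwsfftjwsj" → prefix "fwsf" already present; 6 new (f, t, j, w, s, j)
Total nodes = 3 + 9 + 6 + 8 + 4 + 6 + 4 + 5 + 6 + 2 + 6 = 59

59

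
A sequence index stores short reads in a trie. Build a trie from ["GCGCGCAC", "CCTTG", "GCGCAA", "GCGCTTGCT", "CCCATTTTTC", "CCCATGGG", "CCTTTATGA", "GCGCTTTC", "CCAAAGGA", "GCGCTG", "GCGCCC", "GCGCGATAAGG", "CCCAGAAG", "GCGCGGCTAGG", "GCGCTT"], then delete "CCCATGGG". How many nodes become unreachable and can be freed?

3

A node on "CCCATGGG"'s path can go only if nothing else ends at it or branches off below it.
The suffix "GGG" (3 nodes) is used only by "CCCATGGG"; the node for "CCCAT" still has the child "T", so pruning stops there.
Nodes removed: 3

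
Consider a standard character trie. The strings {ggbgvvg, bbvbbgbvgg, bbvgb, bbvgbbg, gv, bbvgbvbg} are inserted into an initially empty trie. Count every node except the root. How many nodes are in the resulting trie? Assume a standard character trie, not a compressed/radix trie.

25

For each word, the new-node count is its length minus the longest prefix already in the trie:
  "ggbgvvg" → 7 new (g, g, b, g, v, v, g)
  "bbvbbgbvgg" → 10 new (b, b, v, b, b, g, b, v, g, g)
  "bbvgb" → prefix "bbv" already present; 2 new (g, b)
  "bbvgbbg" → prefix "bbvgb" already present; 2 new (b, g)
  "gv" → prefix "g" already present; 1 new (v)
  "bbvgbvbg" → prefix "bbvgb" already present; 3 new (v, b, g)
Total nodes = 7 + 10 + 2 + 2 + 1 + 3 = 25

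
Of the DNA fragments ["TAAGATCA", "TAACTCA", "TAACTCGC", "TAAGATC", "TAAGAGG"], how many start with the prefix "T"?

Traverse to the node for "T", then collect every word in that subtree.
Words under "T": TAACTCA, TAACTCGC, TAAGAGG, TAAGATC, TAAGATCA
Count: 5

5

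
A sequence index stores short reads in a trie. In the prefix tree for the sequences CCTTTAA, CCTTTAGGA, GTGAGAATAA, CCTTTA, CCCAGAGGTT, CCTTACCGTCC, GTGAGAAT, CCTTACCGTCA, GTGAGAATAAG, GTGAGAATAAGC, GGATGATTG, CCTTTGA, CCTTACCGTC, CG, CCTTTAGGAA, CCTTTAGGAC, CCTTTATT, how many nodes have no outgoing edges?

Leaves are exactly the stored words that no other stored word extends.
Those words: "CCCAGAGGTT", "CCTTACCGTCA", "CCTTACCGTCC", "CCTTTAA", "CCTTTAGGAA", "CCTTTAGGAC", "CCTTTATT", "CCTTTGA", "CG", "GGATGATTG", "GTGAGAATAAGC"
Leaf count: 11

11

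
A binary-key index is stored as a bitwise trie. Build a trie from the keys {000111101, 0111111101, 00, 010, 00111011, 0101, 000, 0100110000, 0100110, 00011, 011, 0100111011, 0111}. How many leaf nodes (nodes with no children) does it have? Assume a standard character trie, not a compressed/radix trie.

A leaf is a node with no children — equivalently, the end of a word that is not a proper prefix of any other stored word.
Those words: "000111101", "00111011", "0100110000", "0100111011", "0101", "0111111101"
Leaf count: 6

6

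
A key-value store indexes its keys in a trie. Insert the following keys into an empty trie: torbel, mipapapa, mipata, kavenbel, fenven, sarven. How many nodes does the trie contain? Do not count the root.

36

Trace insertions, counting only characters that open a new branch:
  "torbel" → 6 new (t, o, r, b, e, l)
  "mipapapa" → 8 new (m, i, p, a, p, a, p, a)
  "mipata" → prefix "mipa" already present; 2 new (t, a)
  "kavenbel" → 8 new (k, a, v, e, n, b, e, l)
  "fenven" → 6 new (f, e, n, v, e, n)
  "sarven" → 6 new (s, a, r, v, e, n)
Total nodes = 6 + 8 + 2 + 8 + 6 + 6 = 36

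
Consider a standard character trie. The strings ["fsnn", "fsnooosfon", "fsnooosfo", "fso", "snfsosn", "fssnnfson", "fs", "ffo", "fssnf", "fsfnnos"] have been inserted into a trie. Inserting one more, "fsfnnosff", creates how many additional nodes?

2

"fsfnnos" is already a path in the trie; the remaining "ff" must be added.
So 9 − 7 = 2 new nodes.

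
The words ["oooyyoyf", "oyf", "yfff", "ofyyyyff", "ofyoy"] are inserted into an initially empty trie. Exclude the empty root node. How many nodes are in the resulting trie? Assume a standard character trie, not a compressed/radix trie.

23

For each word, the new-node count is its length minus the longest prefix already in the trie:
  "oooyyoyf" → 8 new (o, o, o, y, y, o, y, f)
  "oyf" → prefix "o" already present; 2 new (y, f)
  "yfff" → 4 new (y, f, f, f)
  "ofyyyyff" → prefix "o" already present; 7 new (f, y, y, y, y, f, f)
  "ofyoy" → prefix "ofy" already present; 2 new (o, y)
Total nodes = 8 + 2 + 4 + 7 + 2 = 23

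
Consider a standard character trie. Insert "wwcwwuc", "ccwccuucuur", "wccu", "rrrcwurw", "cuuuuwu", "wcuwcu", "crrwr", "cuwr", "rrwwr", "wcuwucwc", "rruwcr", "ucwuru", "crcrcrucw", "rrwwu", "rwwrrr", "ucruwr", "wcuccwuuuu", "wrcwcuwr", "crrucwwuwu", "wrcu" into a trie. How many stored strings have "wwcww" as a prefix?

1

Walk to "wwcww"; the words in its subtree are exactly those with that prefix.
Matches: "wwcwwuc"
Count: 1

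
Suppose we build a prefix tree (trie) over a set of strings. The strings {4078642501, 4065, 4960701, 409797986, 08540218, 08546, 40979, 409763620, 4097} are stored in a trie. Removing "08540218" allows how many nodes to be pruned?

A node on "08540218"'s path can go only if nothing else ends at it or branches off below it.
The suffix "0218" (4 nodes) is used only by "08540218"; the node for "0854" still has the child "6", so pruning stops there.
Nodes removed: 4

4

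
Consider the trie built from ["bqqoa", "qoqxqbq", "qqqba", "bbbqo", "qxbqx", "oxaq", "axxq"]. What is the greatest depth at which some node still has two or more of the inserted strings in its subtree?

The deepest shared node is where two words last agree before diverging.
e.g. "bbbqo" and "bqqoa" share the prefix "b" of length 1; no pair shares a longer one.
Longest shared-prefix length: 1

1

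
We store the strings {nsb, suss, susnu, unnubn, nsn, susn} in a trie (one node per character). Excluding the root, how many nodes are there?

16

Trace insertions, counting only characters that open a new branch:
  "nsb" → 3 new (n, s, b)
  "suss" → 4 new (s, u, s, s)
  "susnu" → prefix "sus" already present; 2 new (n, u)
  "unnubn" → 6 new (u, n, n, u, b, n)
  "nsn" → prefix "ns" already present; 1 new (n)
  "susn" → prefix "susn" already present; 0 new (none)
Total nodes = 3 + 4 + 2 + 6 + 1 + 0 = 16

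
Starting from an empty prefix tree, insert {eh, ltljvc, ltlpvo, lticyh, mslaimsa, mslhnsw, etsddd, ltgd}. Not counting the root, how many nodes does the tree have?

Insert word by word; a character creates a node only if that edge doesn't already exist:
  "eh" → 2 new (e, h)
  "ltljvc" → 6 new (l, t, l, j, v, c)
  "ltlpvo" → prefix "ltl" already present; 3 new (p, v, o)
  "lticyh" → prefix "lt" already present; 4 new (i, c, y, h)
  "mslaimsa" → 8 new (m, s, l, a, i, m, s, a)
  "mslhnsw" → prefix "msl" already present; 4 new (h, n, s, w)
  "etsddd" → prefix "e" already present; 5 new (t, s, d, d, d)
  "ltgd" → prefix "lt" already present; 2 new (g, d)
Total nodes = 2 + 6 + 3 + 4 + 8 + 4 + 5 + 2 = 34

34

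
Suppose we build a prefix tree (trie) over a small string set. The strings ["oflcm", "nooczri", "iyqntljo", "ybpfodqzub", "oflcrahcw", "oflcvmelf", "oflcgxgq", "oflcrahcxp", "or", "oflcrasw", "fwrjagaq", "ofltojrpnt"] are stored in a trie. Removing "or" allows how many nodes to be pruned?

1

After clearing the end-marker at "or", prune upward until reaching a node still needed by another word.
The suffix "r" (1 node) is used only by "or"; the node for "o" still has the child "f", so pruning stops there.
Nodes removed: 1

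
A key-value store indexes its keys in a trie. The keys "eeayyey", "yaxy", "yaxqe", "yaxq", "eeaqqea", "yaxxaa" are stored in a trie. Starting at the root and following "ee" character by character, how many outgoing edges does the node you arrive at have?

1

Follow the path "ee" to its node, then look at its outgoing edges.
Distinct next characters after "ee": a.
That node has 1 child edge.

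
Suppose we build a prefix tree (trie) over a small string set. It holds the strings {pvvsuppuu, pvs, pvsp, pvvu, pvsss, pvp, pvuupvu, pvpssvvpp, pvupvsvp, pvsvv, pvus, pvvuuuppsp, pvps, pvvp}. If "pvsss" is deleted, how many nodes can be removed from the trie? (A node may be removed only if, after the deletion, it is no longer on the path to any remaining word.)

2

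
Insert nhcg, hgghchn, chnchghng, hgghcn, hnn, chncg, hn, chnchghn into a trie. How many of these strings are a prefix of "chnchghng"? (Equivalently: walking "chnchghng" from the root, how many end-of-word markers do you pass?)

2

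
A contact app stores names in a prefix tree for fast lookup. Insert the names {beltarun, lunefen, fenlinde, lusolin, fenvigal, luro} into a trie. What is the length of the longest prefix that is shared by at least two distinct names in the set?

Equivalently: take the maximum, over all pairs, of their longest common prefix length.
e.g. "fenlinde" and "fenvigal" share the prefix "fen" of length 3; no pair shares a longer one.
Longest shared-prefix length: 3

3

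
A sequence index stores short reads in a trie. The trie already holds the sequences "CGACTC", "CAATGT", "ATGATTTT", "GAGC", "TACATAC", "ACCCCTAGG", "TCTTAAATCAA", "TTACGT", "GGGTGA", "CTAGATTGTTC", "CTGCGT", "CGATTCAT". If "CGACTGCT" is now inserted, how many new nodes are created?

Walking "CGACTGCT" from the root, the first 5 characters ("CGACT") follow existing edges; "G" is the first miss.
Each of the 3 remaining characters creates one node.

3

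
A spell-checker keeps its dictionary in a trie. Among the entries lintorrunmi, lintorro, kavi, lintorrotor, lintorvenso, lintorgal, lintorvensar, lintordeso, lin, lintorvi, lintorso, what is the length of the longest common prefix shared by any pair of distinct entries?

10

The deepest shared node is where two words last agree before diverging.
"lintorvensar" and "lintorvenso" agree on "lintorvens" (10 characters) before diverging; nothing deeper is shared.
Longest shared-prefix length: 10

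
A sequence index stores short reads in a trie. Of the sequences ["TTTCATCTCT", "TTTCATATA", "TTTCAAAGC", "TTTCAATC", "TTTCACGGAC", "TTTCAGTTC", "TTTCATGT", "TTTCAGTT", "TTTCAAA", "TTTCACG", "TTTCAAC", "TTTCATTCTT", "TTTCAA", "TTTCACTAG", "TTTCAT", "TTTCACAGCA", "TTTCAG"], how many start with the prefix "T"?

Walk to "T"; the words in its subtree are exactly those with that prefix.
Matches: "TTTCAA", "TTTCAAA", "TTTCAAAGC", "TTTCAAC", "TTTCAATC", "TTTCACAGCA", "TTTCACG", "TTTCACGGAC", "TTTCACTAG", "TTTCAG", "TTTCAGTT", "TTTCAGTTC", "TTTCAT", "TTTCATATA", "TTTCATCTCT", "TTTCATGT", "TTTCATTCTT"
Count: 17

17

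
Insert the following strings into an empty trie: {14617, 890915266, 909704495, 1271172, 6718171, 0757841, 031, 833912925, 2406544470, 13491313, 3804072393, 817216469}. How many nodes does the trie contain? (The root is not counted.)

Count nodes per top-level branch (shared prefixes stored once):
  '0'-branch (031, 0757841): 9 nodes
  '1'-branch (1271172, 13491313, 14617): 18 nodes
  '2'-branch (2406544470): 10 nodes
  '3'-branch (3804072393): 10 nodes
  '6'-branch (6718171): 7 nodes
  '8'-branch (817216469, 833912925, 890915266): 25 nodes
  '9'-branch (909704495): 9 nodes
Sum: 88

88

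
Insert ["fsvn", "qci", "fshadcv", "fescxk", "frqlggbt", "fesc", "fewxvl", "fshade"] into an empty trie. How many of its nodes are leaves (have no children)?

7

Leaves are exactly the stored words that no other stored word extends.
Those words: "fescxk", "fewxvl", "frqlggbt", "fshadcv", "fshade", "fsvn", "qci"
Leaf count: 7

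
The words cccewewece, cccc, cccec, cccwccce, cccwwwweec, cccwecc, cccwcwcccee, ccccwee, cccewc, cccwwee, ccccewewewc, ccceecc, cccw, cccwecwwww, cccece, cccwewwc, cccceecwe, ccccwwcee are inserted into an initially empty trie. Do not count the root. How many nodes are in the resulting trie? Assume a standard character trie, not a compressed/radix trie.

64

For each word, the new-node count is its length minus the longest prefix already in the trie:
  "cccewewece" → 10 new (c, c, c, e, w, e, w, e, c, e)
  "cccc" → prefix "ccc" already present; 1 new (c)
  "cccec" → prefix "ccce" already present; 1 new (c)
  "cccwccce" → prefix "ccc" already present; 5 new (w, c, c, c, e)
  "cccwwwweec" → prefix "cccw" already present; 6 new (w, w, w, e, e, c)
  "cccwecc" → prefix "cccw" already present; 3 new (e, c, c)
  "cccwcwcccee" → prefix "cccwc" already present; 6 new (w, c, c, c, e, e)
  "ccccwee" → prefix "cccc" already present; 3 new (w, e, e)
  "cccewc" → prefix "cccew" already present; 1 new (c)
  "cccwwee" → prefix "cccww" already present; 2 new (e, e)
  "ccccewewewc" → prefix "cccc" already present; 7 new (e, w, e, w, e, w, c)
  "ccceecc" → prefix "ccce" already present; 3 new (e, c, c)
  "cccw" → prefix "cccw" already present; 0 new (none)
  "cccwecwwww" → prefix "cccwec" already present; 4 new (w, w, w, w)
  "cccece" → prefix "cccec" already present; 1 new (e)
  "cccwewwc" → prefix "cccwe" already present; 3 new (w, w, c)
  "cccceecwe" → prefix "cccce" already present; 4 new (e, c, w, e)
  "ccccwwcee" → prefix "ccccw" already present; 4 new (w, c, e, e)
Total nodes = 10 + 1 + 1 + 5 + 6 + 3 + 6 + 3 + 1 + 2 + 7 + 3 + 0 + 4 + 1 + 3 + 4 + 4 = 64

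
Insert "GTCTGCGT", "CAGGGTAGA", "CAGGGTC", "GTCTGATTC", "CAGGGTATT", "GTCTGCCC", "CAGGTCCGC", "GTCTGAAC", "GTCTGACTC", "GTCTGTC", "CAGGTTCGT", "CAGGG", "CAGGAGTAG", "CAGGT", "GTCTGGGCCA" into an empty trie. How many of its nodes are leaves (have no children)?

13

A leaf is a node with no children — equivalently, the end of a word that is not a proper prefix of any other stored word.
Those words: "CAGGAGTAG", "CAGGGTAGA", "CAGGGTATT", "CAGGGTC", "CAGGTCCGC", "CAGGTTCGT", "GTCTGAAC", "GTCTGACTC", "GTCTGATTC", "GTCTGCCC", "GTCTGCGT", "GTCTGGGCCA", "GTCTGTC"
Leaf count: 13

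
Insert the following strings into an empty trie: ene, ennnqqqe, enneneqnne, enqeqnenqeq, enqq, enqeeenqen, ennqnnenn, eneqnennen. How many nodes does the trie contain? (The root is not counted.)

45

For each word, the new-node count is its length minus the longest prefix already in the trie:
  "ene" → 3 new (e, n, e)
  "ennnqqqe" → prefix "en" already present; 6 new (n, n, q, q, q, e)
  "enneneqnne" → prefix "enn" already present; 7 new (e, n, e, q, n, n, e)
  "enqeqnenqeq" → prefix "en" already present; 9 new (q, e, q, n, e, n, q, e, q)
  "enqq" → prefix "enq" already present; 1 new (q)
  "enqeeenqen" → prefix "enqe" already present; 6 new (e, e, n, q, e, n)
  "ennqnnenn" → prefix "enn" already present; 6 new (q, n, n, e, n, n)
  "eneqnennen" → prefix "ene" already present; 7 new (q, n, e, n, n, e, n)
Total nodes = 3 + 6 + 7 + 9 + 1 + 6 + 6 + 7 = 45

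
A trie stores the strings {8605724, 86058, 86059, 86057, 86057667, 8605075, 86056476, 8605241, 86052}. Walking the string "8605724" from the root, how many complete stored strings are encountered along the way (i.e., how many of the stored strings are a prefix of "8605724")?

2

Traverse "8605724" character by character; count nodes along the way that are marked as word ends.
Prefixes of the query that are stored words: "86057", "8605724"
Count: 2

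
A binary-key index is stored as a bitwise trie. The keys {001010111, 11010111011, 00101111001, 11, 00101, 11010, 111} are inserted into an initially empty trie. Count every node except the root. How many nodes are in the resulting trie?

27

For each word, the new-node count is its length minus the longest prefix already in the trie:
  "001010111" → 9 new (0, 0, 1, 0, 1, 0, 1, 1, 1)
  "11010111011" → 11 new (1, 1, 0, 1, 0, 1, 1, 1, 0, 1, 1)
  "00101111001" → prefix "00101" already present; 6 new (1, 1, 1, 0, 0, 1)
  "11" → prefix "11" already present; 0 new (none)
  "00101" → prefix "00101" already present; 0 new (none)
  "11010" → prefix "11010" already present; 0 new (none)
  "111" → prefix "11" already present; 1 new (1)
Total nodes = 9 + 11 + 6 + 0 + 0 + 0 + 1 = 27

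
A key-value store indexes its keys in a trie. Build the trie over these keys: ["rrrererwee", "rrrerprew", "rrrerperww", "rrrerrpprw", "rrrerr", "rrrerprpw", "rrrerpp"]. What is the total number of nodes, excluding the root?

26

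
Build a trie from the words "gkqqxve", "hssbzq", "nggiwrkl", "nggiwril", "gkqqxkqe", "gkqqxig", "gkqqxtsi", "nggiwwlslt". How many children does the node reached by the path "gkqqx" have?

Walk "gkqqx" from the root, arriving at one node.
Characters that immediately follow "gkqqx" among the stored strings: {i, k, t, v}.
That node has 4 child edges.

4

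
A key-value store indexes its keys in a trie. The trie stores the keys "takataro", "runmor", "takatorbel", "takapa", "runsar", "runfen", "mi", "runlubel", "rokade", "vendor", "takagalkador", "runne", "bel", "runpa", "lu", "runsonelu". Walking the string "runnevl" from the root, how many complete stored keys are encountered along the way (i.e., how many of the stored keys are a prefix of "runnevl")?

1

Traverse "runnevl" character by character; count nodes along the way that are marked as word ends.
Prefixes of the query that are stored words: "runne"
Count: 1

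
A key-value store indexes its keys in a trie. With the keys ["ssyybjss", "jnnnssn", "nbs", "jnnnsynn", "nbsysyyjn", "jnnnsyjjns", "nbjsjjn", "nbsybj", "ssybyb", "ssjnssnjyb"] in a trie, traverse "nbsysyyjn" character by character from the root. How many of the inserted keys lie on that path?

Traverse "nbsysyyjn" character by character; count nodes along the way that are marked as word ends.
Prefixes of the query that are stored words: "nbs", "nbsysyyjn"
Count: 2

2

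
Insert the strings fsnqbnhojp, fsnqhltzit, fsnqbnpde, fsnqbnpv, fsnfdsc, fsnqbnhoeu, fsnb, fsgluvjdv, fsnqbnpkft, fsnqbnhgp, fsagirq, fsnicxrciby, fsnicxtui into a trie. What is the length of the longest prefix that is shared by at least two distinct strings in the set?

8

Equivalently: take the maximum, over all pairs, of their longest common prefix length.
e.g. "fsnqbnhoeu" and "fsnqbnhojp" share the prefix "fsnqbnho" of length 8; no pair shares a longer one.
Longest shared-prefix length: 8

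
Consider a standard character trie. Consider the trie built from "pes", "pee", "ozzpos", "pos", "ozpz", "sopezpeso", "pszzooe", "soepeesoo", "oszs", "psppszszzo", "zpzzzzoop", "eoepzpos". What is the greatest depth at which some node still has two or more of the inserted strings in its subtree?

The deepest shared node is where two words last agree before diverging.
e.g. "ozpz" and "ozzpos" share the prefix "oz" of length 2; no pair shares a longer one.
Longest shared-prefix length: 2

2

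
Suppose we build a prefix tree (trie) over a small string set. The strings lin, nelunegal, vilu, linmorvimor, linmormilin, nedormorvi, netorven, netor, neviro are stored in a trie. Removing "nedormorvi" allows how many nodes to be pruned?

8

After clearing the end-marker at "nedormorvi", prune upward until reaching a node still needed by another word.
The suffix "dormorvi" (8 nodes) is used only by "nedormorvi"; the node for "ne" still has the child "l", so pruning stops there.
Nodes removed: 8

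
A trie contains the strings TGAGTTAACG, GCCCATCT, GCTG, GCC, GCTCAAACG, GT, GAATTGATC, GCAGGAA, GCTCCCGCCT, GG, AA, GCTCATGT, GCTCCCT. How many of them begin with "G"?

11

Filter for entries beginning with "G":
Matches: "GAATTGATC", "GCAGGAA", "GCC", "GCCCATCT", "GCTCAAACG", "GCTCATGT", "GCTCCCGCCT", "GCTCCCT", "GCTG", "GG", "GT"
Count: 11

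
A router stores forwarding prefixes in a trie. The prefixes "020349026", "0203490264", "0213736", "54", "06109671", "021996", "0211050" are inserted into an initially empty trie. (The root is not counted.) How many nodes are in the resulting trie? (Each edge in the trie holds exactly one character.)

Insert word by word; a character creates a node only if that edge doesn't already exist:
  "020349026" → 9 new (0, 2, 0, 3, 4, 9, 0, 2, 6)
  "0203490264" → prefix "020349026" already present; 1 new (4)
  "0213736" → prefix "02" already present; 5 new (1, 3, 7, 3, 6)
  "54" → 2 new (5, 4)
  "06109671" → prefix "0" already present; 7 new (6, 1, 0, 9, 6, 7, 1)
  "021996" → prefix "021" already present; 3 new (9, 9, 6)
  "0211050" → prefix "021" already present; 4 new (1, 0, 5, 0)
Total nodes = 9 + 1 + 5 + 2 + 7 + 3 + 4 = 31

31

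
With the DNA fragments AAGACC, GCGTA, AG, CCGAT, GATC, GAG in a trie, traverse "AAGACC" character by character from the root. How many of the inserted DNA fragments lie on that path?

Walk "AAGACC" from the root; an end-of-word marker is hit whenever a stored word is a prefix of "AAGACC".
Prefixes of the query that are stored words: "AAGACC"
Count: 1

1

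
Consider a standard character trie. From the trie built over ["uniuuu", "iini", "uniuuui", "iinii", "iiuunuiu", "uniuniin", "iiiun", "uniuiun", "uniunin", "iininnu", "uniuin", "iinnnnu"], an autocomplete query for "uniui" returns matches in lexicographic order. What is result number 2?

Filter for "uniui…" and sort: "uniuin", "uniuiun"
Position 2: uniuiun

uniuiun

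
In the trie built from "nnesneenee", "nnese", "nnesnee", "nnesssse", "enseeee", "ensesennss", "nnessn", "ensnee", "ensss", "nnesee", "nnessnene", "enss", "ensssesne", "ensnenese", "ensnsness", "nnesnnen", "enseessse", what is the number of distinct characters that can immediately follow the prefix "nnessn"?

The children of the "nnessn" node are the distinct next characters among strings starting with "nnessn".
Characters that immediately follow "nnessn" among the stored strings: {e}.
That node has 1 child edge.

1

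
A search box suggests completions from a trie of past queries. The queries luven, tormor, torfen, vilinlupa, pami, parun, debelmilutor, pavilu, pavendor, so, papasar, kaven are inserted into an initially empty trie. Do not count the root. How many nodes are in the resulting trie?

For each word, the new-node count is its length minus the longest prefix already in the trie:
  "luven" → 5 new (l, u, v, e, n)
  "tormor" → 6 new (t, o, r, m, o, r)
  "torfen" → prefix "tor" already present; 3 new (f, e, n)
  "vilinlupa" → 9 new (v, i, l, i, n, l, u, p, a)
  "pami" → 4 new (p, a, m, i)
  "parun" → prefix "pa" already present; 3 new (r, u, n)
  "debelmilutor" → 12 new (d, e, b, e, l, m, i, l, u, t, o, r)
  "pavilu" → prefix "pa" already present; 4 new (v, i, l, u)
  "pavendor" → prefix "pav" already present; 5 new (e, n, d, o, r)
  "so" → 2 new (s, o)
  "papasar" → prefix "pa" already present; 5 new (p, a, s, a, r)
  "kaven" → 5 new (k, a, v, e, n)
Total nodes = 5 + 6 + 3 + 9 + 4 + 3 + 12 + 4 + 5 + 2 + 5 + 5 = 63

63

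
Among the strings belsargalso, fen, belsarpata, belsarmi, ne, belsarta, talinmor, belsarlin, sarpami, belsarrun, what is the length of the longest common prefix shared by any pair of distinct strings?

6

Equivalently: take the maximum, over all pairs, of their longest common prefix length.
e.g. "belsargalso" and "belsarlin" share the prefix "belsar" of length 6; no pair shares a longer one.
Longest shared-prefix length: 6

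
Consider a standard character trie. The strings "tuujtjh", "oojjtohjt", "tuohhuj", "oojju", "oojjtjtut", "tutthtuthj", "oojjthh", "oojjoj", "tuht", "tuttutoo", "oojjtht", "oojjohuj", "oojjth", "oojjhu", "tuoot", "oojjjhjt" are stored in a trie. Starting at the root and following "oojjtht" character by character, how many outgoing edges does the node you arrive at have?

0

Walk "oojjtht" from the root, arriving at one node.
No stored string extends past "oojjtht".
That node has 0 child edges.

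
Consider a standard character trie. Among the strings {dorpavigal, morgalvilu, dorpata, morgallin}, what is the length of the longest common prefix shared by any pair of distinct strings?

6

The deepest shared node is where two words last agree before diverging.
e.g. "morgallin" and "morgalvilu" share the prefix "morgal" of length 6; no pair shares a longer one.
Longest shared-prefix length: 6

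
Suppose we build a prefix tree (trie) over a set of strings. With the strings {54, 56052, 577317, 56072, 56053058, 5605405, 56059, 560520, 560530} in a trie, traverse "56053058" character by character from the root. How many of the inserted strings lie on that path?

2

Walk "56053058" from the root; an end-of-word marker is hit whenever a stored word is a prefix of "56053058".
Prefixes of the query that are stored words: "560530", "56053058"
Count: 2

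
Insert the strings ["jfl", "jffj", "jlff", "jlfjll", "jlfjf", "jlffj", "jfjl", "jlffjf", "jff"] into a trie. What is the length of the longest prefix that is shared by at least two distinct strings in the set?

Equivalently: take the maximum, over all pairs, of their longest common prefix length.
e.g. "jlffj" and "jlffjf" share the prefix "jlffj" of length 5; no pair shares a longer one.
Longest shared-prefix length: 5

5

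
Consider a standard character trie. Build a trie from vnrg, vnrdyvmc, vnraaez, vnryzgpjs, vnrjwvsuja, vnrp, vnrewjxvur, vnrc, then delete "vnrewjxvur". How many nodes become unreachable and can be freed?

A node on "vnrewjxvur"'s path can go only if nothing else ends at it or branches off below it.
The suffix "ewjxvur" (7 nodes) is used only by "vnrewjxvur"; the node for "vnr" still has the child "g", so pruning stops there.
Nodes removed: 7

7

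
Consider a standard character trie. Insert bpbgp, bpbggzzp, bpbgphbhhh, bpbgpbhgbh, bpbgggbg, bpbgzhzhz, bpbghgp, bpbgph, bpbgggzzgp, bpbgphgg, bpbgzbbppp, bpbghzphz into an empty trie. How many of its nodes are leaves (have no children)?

10

Leaves are exactly the stored words that no other stored word extends.
Those words: "bpbgggbg", "bpbgggzzgp", "bpbggzzp", "bpbghgp", "bpbghzphz", "bpbgpbhgbh", "bpbgphbhhh", "bpbgphgg", "bpbgzbbppp", "bpbgzhzhz"
Leaf count: 10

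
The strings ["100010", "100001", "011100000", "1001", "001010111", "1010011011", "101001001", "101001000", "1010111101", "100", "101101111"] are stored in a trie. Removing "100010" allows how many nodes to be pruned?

2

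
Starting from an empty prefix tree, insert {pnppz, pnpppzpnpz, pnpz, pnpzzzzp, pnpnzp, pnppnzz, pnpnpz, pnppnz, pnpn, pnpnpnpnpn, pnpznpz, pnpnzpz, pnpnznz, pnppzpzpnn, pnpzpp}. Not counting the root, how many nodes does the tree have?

42

Count nodes per top-level branch (shared prefixes stored once):
  'p'-branch (pnpn, pnpnpnpnpn, pnpnpz, pnpnznz, pnpnzp, pnpnzpz, pnppnz, pnppnzz, pnpppzpnpz, pnppz, pnppzpzpnn, pnpz, pnpznpz, pnpzpp, pnpzzzzp): 42 nodes
Sum: 42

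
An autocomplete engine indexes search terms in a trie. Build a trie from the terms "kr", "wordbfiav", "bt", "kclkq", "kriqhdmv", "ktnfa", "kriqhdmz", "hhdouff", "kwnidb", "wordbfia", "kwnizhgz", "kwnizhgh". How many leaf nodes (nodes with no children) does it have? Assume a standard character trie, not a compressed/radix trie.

A leaf is a node with no children — equivalently, the end of a word that is not a proper prefix of any other stored word.
Those words: "bt", "hhdouff", "kclkq", "kriqhdmv", "kriqhdmz", "ktnfa", "kwnidb", "kwnizhgh", "kwnizhgz", "wordbfiav"
Leaf count: 10

10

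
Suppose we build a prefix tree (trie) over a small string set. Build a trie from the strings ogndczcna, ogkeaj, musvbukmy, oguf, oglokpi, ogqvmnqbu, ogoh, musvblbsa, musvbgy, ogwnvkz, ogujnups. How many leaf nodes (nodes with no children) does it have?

11

Leaves are exactly the stored words that no other stored word extends.
Those words: "musvbgy", "musvblbsa", "musvbukmy", "ogkeaj", "oglokpi", "ogndczcna", "ogoh", "ogqvmnqbu", "oguf", "ogujnups", "ogwnvkz"
Leaf count: 11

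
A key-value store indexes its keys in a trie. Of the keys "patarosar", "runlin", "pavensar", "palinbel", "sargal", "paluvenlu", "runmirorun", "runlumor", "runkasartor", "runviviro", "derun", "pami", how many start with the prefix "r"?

Filter for entries beginning with "r":
Words under "r": runkasartor, runlin, runlumor, runmirorun, runviviro
Count: 5

5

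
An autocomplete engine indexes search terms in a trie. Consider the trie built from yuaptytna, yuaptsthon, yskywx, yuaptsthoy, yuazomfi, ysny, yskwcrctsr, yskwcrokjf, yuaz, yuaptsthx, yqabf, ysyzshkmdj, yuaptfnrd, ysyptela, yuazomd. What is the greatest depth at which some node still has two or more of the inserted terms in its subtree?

Look for the deepest trie node that still has at least two words in its subtree.
e.g. "yuaptsthon" and "yuaptsthoy" share the prefix "yuaptstho" of length 9; no pair shares a longer one.
Longest shared-prefix length: 9

9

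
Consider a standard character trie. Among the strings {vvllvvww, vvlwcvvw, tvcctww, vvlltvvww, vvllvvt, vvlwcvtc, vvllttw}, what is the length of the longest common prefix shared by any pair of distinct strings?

Equivalently: take the maximum, over all pairs, of their longest common prefix length.
"vvllvvt" and "vvllvvww" agree on "vvllvv" (6 characters) before diverging; nothing deeper is shared.
Longest shared-prefix length: 6

6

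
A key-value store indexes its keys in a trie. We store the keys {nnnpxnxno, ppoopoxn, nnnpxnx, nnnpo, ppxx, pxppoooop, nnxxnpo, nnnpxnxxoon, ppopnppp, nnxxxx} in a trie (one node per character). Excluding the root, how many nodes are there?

44

For each word, the new-node count is its length minus the longest prefix already in the trie:
  "nnnpxnxno" → 9 new (n, n, n, p, x, n, x, n, o)
  "ppoopoxn" → 8 new (p, p, o, o, p, o, x, n)
  "nnnpxnx" → prefix "nnnpxnx" already present; 0 new (none)
  "nnnpo" → prefix "nnnp" already present; 1 new (o)
  "ppxx" → prefix "pp" already present; 2 new (x, x)
  "pxppoooop" → prefix "p" already present; 8 new (x, p, p, o, o, o, o, p)
  "nnxxnpo" → prefix "nn" already present; 5 new (x, x, n, p, o)
  "nnnpxnxxoon" → prefix "nnnpxnx" already present; 4 new (x, o, o, n)
  "ppopnppp" → prefix "ppo" already present; 5 new (p, n, p, p, p)
  "nnxxxx" → prefix "nnxx" already present; 2 new (x, x)
Total nodes = 9 + 8 + 0 + 1 + 2 + 8 + 5 + 4 + 5 + 2 = 44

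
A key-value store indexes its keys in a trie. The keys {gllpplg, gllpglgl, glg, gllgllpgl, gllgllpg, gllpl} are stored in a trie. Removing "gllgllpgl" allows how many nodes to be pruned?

After clearing the end-marker at "gllgllpgl", prune upward until reaching a node still needed by another word.
The suffix "l" (1 node) is used only by "gllgllpgl"; "gllgllpg" is itself a stored word, so pruning stops there.
Nodes removed: 1

1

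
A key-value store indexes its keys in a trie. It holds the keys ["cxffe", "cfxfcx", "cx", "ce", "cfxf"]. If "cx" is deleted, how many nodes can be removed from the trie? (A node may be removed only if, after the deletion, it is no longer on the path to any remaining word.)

After clearing the end-marker at "cx", prune upward until reaching a node still needed by another word.
Every node on "cx" is still needed (e.g. by "cxffe"), so nothing is freed.
Nodes removed: 0

0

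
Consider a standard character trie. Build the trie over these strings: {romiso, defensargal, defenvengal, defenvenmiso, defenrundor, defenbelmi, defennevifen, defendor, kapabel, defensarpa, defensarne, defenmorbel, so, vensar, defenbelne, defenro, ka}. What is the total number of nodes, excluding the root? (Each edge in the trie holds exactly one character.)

76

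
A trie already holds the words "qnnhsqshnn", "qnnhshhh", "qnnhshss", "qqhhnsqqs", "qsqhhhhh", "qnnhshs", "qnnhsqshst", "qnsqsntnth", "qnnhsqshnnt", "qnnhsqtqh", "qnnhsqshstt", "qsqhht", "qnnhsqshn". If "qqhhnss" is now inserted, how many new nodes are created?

"qqhhns" is already a path in the trie; the remaining "s" must be added.
So 7 − 6 = 1 new nodes.

1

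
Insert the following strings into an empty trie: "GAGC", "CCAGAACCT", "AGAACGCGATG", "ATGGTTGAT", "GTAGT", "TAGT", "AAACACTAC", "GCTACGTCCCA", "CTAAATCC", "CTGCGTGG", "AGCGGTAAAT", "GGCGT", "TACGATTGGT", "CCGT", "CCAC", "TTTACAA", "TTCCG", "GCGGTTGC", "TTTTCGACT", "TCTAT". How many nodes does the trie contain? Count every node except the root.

119

Count nodes per top-level branch (shared prefixes stored once):
  'A'-branch (AAACACTAC, AGAACGCGATG, AGCGGTAAAT, ATGGTTGAT): 35 nodes
  'C'-branch (CCAC, CCAGAACCT, CCGT, CTAAATCC, CTGCGTGG): 25 nodes
  'G'-branch (GAGC, GCGGTTGC, GCTACGTCCCA, GGCGT, GTAGT): 28 nodes
  'T'-branch (TACGATTGGT, TAGT, TCTAT, TTCCG, TTTACAA, TTTTCGACT): 31 nodes
Sum: 119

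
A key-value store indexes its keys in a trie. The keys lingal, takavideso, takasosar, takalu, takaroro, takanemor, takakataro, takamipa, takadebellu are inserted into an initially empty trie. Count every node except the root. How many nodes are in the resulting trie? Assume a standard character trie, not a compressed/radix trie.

49

For each word, the new-node count is its length minus the longest prefix already in the trie:
  "lingal" → 6 new (l, i, n, g, a, l)
  "takavideso" → 10 new (t, a, k, a, v, i, d, e, s, o)
  "takasosar" → prefix "taka" already present; 5 new (s, o, s, a, r)
  "takalu" → prefix "taka" already present; 2 new (l, u)
  "takaroro" → prefix "taka" already present; 4 new (r, o, r, o)
  "takanemor" → prefix "taka" already present; 5 new (n, e, m, o, r)
  "takakataro" → prefix "taka" already present; 6 new (k, a, t, a, r, o)
  "takamipa" → prefix "taka" already present; 4 new (m, i, p, a)
  "takadebellu" → prefix "taka" already present; 7 new (d, e, b, e, l, l, u)
Total nodes = 6 + 10 + 5 + 2 + 4 + 5 + 6 + 4 + 7 = 49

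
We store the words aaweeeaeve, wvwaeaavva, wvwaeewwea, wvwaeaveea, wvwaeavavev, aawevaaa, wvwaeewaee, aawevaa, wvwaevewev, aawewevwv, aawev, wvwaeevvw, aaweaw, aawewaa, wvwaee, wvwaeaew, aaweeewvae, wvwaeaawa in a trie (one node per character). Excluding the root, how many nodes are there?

65

Count nodes per top-level branch (shared prefixes stored once):
  'a'-branch (aaweaw, aaweeeaeve, aaweeewvae, aawev, aawevaa, aawevaaa, aawewaa, aawewevwv): 27 nodes
  'w'-branch (wvwaeaavva, wvwaeaawa, wvwaeaew, wvwaeavavev, wvwaeaveea, wvwaee, wvwaeevvw, wvwaeewaee, wvwaeewwea, wvwaevewev): 38 nodes
Sum: 65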